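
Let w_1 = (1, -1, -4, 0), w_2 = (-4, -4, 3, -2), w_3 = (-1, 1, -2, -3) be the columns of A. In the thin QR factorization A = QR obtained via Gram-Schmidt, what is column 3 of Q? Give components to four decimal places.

q_3 = (-0.2745, 0.5184, -0.1982, -0.7853)

q_1 = w_1/‖w_1‖ = (1, -1, -4, 0)/4.2426 = (0.2357, -0.2357, -0.9428, 0.0000).
r_{12} = q_1·w_2 = -2.8284.
u_2 = w_2 + 2.8284·q_1 = (-3.3333, -4.6667, 0.3333, -2.0000).
‖u_2‖ = 6.0828, so q_2 = (-0.5480, -0.7672, 0.0548, -0.3288).
r_{13} = q_1·w_3 = 1.4142; r_{23} = q_2·w_3 = 0.6576.
u_3 = w_3 − 1.4142·q_1 − 0.6576·q_2 = (-0.9730, 1.8378, -0.7027, -2.7838).
‖u_3‖ = 3.5451, so q_3 = (-0.2745, 0.5184, -0.1982, -0.7853).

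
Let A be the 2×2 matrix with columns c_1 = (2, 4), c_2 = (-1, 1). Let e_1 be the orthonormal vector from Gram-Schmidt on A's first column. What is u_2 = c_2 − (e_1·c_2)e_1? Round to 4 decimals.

u_2 = (-1.2000, 0.6000)

e_1 = c_1/‖c_1‖ = (2, 4)/4.4721 = (0.4472, 0.8944).
r_{12} = e_1·c_2 = 0.4472.
u_2 = c_2 − 0.4472·e_1 = (-1.2000, 0.6000).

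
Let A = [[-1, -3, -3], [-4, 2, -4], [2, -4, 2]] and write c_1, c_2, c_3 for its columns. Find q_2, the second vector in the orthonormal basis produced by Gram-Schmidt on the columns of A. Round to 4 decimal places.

q_1 = c_1/‖c_1‖ = (-1, -4, 2)/4.5826 = (-0.2182, -0.8729, 0.4364).
r_{12} = q_1·c_2 = -2.8368.
u_2 = c_2 + 2.8368·q_1 = (-3.6190, -0.4762, -2.7619).
‖u_2‖ = 4.5774, so q_2 = (-0.7906, -0.1040, -0.6034).

q_2 = (-0.7906, -0.1040, -0.6034)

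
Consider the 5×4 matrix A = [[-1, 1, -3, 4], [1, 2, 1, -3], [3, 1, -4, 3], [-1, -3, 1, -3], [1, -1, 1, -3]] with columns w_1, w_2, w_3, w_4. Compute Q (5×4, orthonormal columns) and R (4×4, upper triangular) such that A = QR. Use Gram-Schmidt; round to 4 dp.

Q = [[-0.2774, 0.4018, -0.6618, -0.4360], [0.2774, 0.4230, 0.4878, -0.6858], [0.8321, -0.1057, -0.5043, -0.0313], [-0.2774, -0.6979, -0.1385, -0.5457], [0.2774, -0.4018, 0.2248, -0.2019]], R = [[3.6056, 1.6641, -2.2188, 0.5547], [0.0000, 3.6374, -1.4592, 3.3202], [0.0000, 0.0000, 4.5769, -5.8827], [0.0000, 0.0000, 0.0000, 2.4621]]

q_1 = w_1/‖w_1‖ = (-1, 1, 3, -1, 1)/3.6056 = (-0.2774, 0.2774, 0.8321, -0.2774, 0.2774).
r_{12} = q_1·w_2 = 1.6641.
u_2 = w_2 − 1.6641·q_1 = (1.4615, 1.5385, -0.3846, -2.5385, -1.4615).
‖u_2‖ = 3.6374, so q_2 = (0.4018, 0.4230, -0.1057, -0.6979, -0.4018).
r_{13} = q_1·w_3 = -2.2188; r_{23} = q_2·w_3 = -1.4592.
u_3 = w_3 + 2.2188·q_1 + 1.4592·q_2 = (-3.0291, 2.2326, -2.3081, -0.6337, 1.0291).
‖u_3‖ = 4.5769, so q_3 = (-0.6618, 0.4878, -0.5043, -0.1385, 0.2248).
r_{14} = q_1·w_4 = 0.5547; r_{24} = q_2·w_4 = 3.3202; r_{34} = q_3·w_4 = -5.8827.
u_4 = w_4 − 0.5547·q_1 − 3.3202·q_2 + 5.8827·q_3 = (-1.0735, -1.6886, -0.0772, -1.3436, -0.4971).
‖u_4‖ = 2.4621, so q_4 = (-0.4360, -0.6858, -0.0313, -0.5457, -0.2019).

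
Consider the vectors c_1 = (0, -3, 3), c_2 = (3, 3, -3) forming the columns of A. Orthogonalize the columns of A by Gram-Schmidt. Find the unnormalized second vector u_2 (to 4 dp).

q_1 = c_1/‖c_1‖ = (0, -3, 3)/4.2426 = (0.0000, -0.7071, 0.7071).
r_{12} = q_1·c_2 = -4.2426.
u_2 = c_2 + 4.2426·q_1 = (3.0000, 0.0000, 0.0000).

u_2 = (3.0000, 0.0000, 0.0000)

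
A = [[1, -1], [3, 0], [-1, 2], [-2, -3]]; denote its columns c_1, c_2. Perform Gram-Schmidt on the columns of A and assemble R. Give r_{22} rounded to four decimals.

q_1 = c_1/‖c_1‖ = (1, 3, -1, -2)/3.8730 = (0.2582, 0.7746, -0.2582, -0.5164).
r_{12} = q_1·c_2 = 0.7746.
u_2 = c_2 − 0.7746·q_1 = (-1.2000, -0.6000, 2.2000, -2.6000).
r_{22} = ‖u_2‖ = 3.6606.

r_{22} = 3.6606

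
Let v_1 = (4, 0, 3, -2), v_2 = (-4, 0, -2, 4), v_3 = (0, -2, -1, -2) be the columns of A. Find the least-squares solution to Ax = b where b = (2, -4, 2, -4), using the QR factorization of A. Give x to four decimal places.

v_1 = (4, 0, 3, -2); ‖v_1‖ = 5.3852, so q_1 = (0.7428, 0.0000, 0.5571, -0.3714).
q_1·v_2 = 0.7428·(-4) + 0.0000·0 + 0.5571·(-2) + (-0.3714)·4 = -5.5709.
u_2 = v_2 + 5.5709·q_1 = (0.1379, 0.0000, 1.1034, 1.9310).
‖u_2‖ = 2.2283, so q_2 = (0.0619, 0.0000, 0.4952, 0.8666).
q_1·v_3 = 0.7428·0 + 0.0000·(-2) + 0.5571·(-1) + (-0.3714)·(-2) = 0.1857; q_2·v_3 = 0.0619·0 + 0.0000·(-2) + 0.4952·(-1) + 0.8666·(-2) = -2.2283.
u_3 = v_3 − 0.1857·q_1 + 2.2283·q_2 = (0.0000, -2.0000, 0.0000, 0.0000).
‖u_3‖ = 2.0000, so q_3 = (0.0000, -1.0000, 0.0000, 0.0000).
Qᵀb = (4.0853, -2.3521, 4.0000).
Back-substitute: x_3 = 4.0000/2.0000 = 2.0000.
x_2 = (-2.3521 + 2.2283·2.0000)/2.2283 = 0.9444.
x_1 = (4.0853 + 5.5709·0.9444 − 0.1857·2.0000)/5.3852 = 1.6667.

x = (1.6667, 0.9444, 2.0000)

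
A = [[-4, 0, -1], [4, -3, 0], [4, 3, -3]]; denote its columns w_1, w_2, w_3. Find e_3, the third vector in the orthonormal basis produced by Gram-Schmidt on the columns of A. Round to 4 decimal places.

e_3 = (-0.8165, -0.4082, -0.4082)

e_1 = w_1/‖w_1‖ = (-4, 4, 4)/6.9282 = (-0.5774, 0.5774, 0.5774).
r_{12} = e_1·w_2 = 0.0000.
u_2 = w_2 + 0.0000·e_1 = (0.0000, -3.0000, 3.0000).
‖u_2‖ = 4.2426, so e_2 = (0.0000, -0.7071, 0.7071).
r_{13} = e_1·w_3 = -1.1547; r_{23} = e_2·w_3 = -2.1213.
u_3 = w_3 + 1.1547·e_1 + 2.1213·e_2 = (-1.6667, -0.8333, -0.8333).
‖u_3‖ = 2.0412, so e_3 = (-0.8165, -0.4082, -0.4082).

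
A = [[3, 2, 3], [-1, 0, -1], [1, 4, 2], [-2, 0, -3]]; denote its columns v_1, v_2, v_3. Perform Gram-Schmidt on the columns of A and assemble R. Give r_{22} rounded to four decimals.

r_{22} = 3.6515

v_1 = (3, -1, 1, -2); ‖v_1‖ = 3.8730, so e_1 = (0.7746, -0.2582, 0.2582, -0.5164).
e_1·v_2 = 0.7746·2 + (-0.2582)·0 + 0.2582·4 + (-0.5164)·0 = 2.5820.
u_2 = v_2 − 2.5820·e_1 = (0.0000, 0.6667, 3.3333, 1.3333).
r_{22} = ‖u_2‖ = 3.6515.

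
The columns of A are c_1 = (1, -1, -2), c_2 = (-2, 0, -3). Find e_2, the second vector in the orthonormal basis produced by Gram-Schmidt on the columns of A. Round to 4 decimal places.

e_2 = (-0.8296, 0.2074, -0.5185)

c_1 = (1, -1, -2); ‖c_1‖ = 2.4495, so e_1 = (0.4082, -0.4082, -0.8165).
e_1·c_2 = 0.4082·(-2) + (-0.4082)·0 + (-0.8165)·(-3) = 1.6330.
u_2 = c_2 − 1.6330·e_1 = (-2.6667, 0.6667, -1.6667).
‖u_2‖ = 3.2146, so e_2 = (-0.8296, 0.2074, -0.5185).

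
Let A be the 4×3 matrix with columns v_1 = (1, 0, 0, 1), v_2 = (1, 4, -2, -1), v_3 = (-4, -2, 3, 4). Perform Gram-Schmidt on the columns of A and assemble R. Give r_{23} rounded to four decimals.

r_{23} = -4.6904

v_1 = (1, 0, 0, 1); ‖v_1‖ = 1.4142, so q_1 = (0.7071, 0.0000, 0.0000, 0.7071).
q_1·v_2 = 0.7071·1 + 0.0000·4 + 0.0000·(-2) + 0.7071·(-1) = 0.0000.
u_2 = v_2 + 0.0000·q_1 = (1.0000, 4.0000, -2.0000, -1.0000).
‖u_2‖ = 4.6904, so q_2 = (0.2132, 0.8528, -0.4264, -0.2132).
r_{23} = q_2·v_3 = -4.6904.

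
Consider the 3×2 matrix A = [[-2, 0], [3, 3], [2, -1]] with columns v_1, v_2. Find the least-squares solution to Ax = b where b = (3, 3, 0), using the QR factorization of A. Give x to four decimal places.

x = (-0.2727, 1.0909)

v_1 = (-2, 3, 2); ‖v_1‖ = 4.1231, so e_1 = (-0.4851, 0.7276, 0.4851).
e_1·v_2 = (-0.4851)·0 + 0.7276·3 + 0.4851·(-1) = 1.6977.
u_2 = v_2 − 1.6977·e_1 = (0.8235, 1.7647, -1.8235).
‖u_2‖ = 2.6679, so e_2 = (0.3087, 0.6615, -0.6835).
Qᵀb = (0.7276, 2.9104).
Back-substitute: x_2 = 2.9104/2.6679 = 1.0909.
x_1 = (0.7276 − 1.6977·1.0909)/4.1231 = -0.2727.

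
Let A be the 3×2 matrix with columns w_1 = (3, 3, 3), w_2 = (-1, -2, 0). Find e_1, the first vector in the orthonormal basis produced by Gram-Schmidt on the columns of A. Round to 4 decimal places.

w_1 = (3, 3, 3); ‖w_1‖ = 5.1962, so e_1 = (0.5774, 0.5774, 0.5774).

e_1 = (0.5774, 0.5774, 0.5774)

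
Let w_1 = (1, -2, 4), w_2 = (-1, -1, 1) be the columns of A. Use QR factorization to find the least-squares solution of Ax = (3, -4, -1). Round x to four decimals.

x = (0.5526, -0.9211)

w_1 = (1, -2, 4); ‖w_1‖ = 4.5826, so e_1 = (0.2182, -0.4364, 0.8729).
e_1·w_2 = 0.2182·(-1) + (-0.4364)·(-1) + 0.8729·1 = 1.0911.
u_2 = w_2 − 1.0911·e_1 = (-1.2381, -0.5238, 0.0476).
‖u_2‖ = 1.3452, so e_2 = (-0.9204, -0.3894, 0.0354).
Qᵀb = (1.5275, -1.2390).
Back-substitute: x_2 = -1.2390/1.3452 = -0.9211.
x_1 = (1.5275 − 1.0911·(-0.9211))/4.5826 = 0.5526.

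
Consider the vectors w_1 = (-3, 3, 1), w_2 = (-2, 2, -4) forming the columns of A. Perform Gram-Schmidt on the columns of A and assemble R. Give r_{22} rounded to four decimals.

w_1 = (-3, 3, 1); ‖w_1‖ = 4.3589, so e_1 = (-0.6882, 0.6882, 0.2294).
e_1·w_2 = (-0.6882)·(-2) + 0.6882·2 + 0.2294·(-4) = 1.8353.
u_2 = w_2 − 1.8353·e_1 = (-0.7368, 0.7368, -4.4211).
r_{22} = ‖u_2‖ = 4.5422.

r_{22} = 4.5422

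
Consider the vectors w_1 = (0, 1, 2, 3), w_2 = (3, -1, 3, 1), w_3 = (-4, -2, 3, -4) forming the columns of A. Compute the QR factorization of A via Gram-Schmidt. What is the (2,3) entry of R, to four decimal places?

r_{23} = -0.1091

w_1 = (0, 1, 2, 3); ‖w_1‖ = 3.7417, so q_1 = (0.0000, 0.2673, 0.5345, 0.8018).
q_1·w_2 = 0.0000·3 + 0.2673·(-1) + 0.5345·3 + 0.8018·1 = 2.1381.
u_2 = w_2 − 2.1381·q_1 = (3.0000, -1.5714, 1.8571, -0.7143).
‖u_2‖ = 3.9279, so q_2 = (0.7638, -0.4001, 0.4728, -0.1818).
r_{23} = q_2·w_3 = -0.1091.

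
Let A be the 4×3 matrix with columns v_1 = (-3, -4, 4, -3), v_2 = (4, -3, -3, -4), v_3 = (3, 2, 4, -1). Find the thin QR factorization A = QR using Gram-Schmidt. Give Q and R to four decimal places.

Q = [[-0.4243, 0.5657, 0.6004], [-0.5657, -0.4243, 0.3734], [0.5657, -0.4243, 0.6810], [-0.4243, -0.5657, -0.1904]], R = [[7.0711, 0.0000, 0.2828], [0.0000, 7.0711, -0.2828], [0.0000, 0.0000, 5.4626]]

v_1 = (-3, -4, 4, -3); ‖v_1‖ = 7.0711, so e_1 = (-0.4243, -0.5657, 0.5657, -0.4243).
e_1·v_2 = (-0.4243)·4 + (-0.5657)·(-3) + 0.5657·(-3) + (-0.4243)·(-4) = 0.0000.
u_2 = v_2 + 0.0000·e_1 = (4.0000, -3.0000, -3.0000, -4.0000).
‖u_2‖ = 7.0711, so e_2 = (0.5657, -0.4243, -0.4243, -0.5657).
e_1·v_3 = (-0.4243)·3 + (-0.5657)·2 + 0.5657·4 + (-0.4243)·(-1) = 0.2828; e_2·v_3 = 0.5657·3 + (-0.4243)·2 + (-0.4243)·4 + (-0.5657)·(-1) = -0.2828.
u_3 = v_3 − 0.2828·e_1 + 0.2828·e_2 = (3.2800, 2.0400, 3.7200, -1.0400).
‖u_3‖ = 5.4626, so e_3 = (0.6004, 0.3734, 0.6810, -0.1904).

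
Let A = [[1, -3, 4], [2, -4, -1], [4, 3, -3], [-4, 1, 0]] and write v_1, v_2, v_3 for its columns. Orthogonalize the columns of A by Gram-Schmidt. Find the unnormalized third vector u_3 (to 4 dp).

u_3 = (2.7745, -2.4261, -0.2154, -0.7348)

v_1 = (1, 2, 4, -4); ‖v_1‖ = 6.0828, so q_1 = (0.1644, 0.3288, 0.6576, -0.6576).
q_1·v_2 = 0.1644·(-3) + 0.3288·(-4) + 0.6576·3 + (-0.6576)·1 = -0.4932.
u_2 = v_2 + 0.4932·q_1 = (-2.9189, -3.8378, 3.3243, 0.6757).
‖u_2‖ = 5.8955, so q_2 = (-0.4951, -0.6510, 0.5639, 0.1146).
q_1·v_3 = 0.1644·4 + 0.3288·(-1) + 0.6576·(-3) + (-0.6576)·0 = -1.6440; q_2·v_3 = (-0.4951)·4 + (-0.6510)·(-1) + 0.5639·(-3) + 0.1146·0 = -3.0211.
u_3 = v_3 + 1.6440·q_1 + 3.0211·q_2 = (2.7745, -2.4261, -0.2154, -0.7348).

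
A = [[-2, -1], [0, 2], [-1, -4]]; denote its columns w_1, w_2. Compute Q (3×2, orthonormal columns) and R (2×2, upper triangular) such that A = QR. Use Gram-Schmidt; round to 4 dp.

Q = [[-0.8944, 0.3769], [0.0000, 0.5384], [-0.4472, -0.7537]], R = [[2.2361, 2.6833], [0.0000, 3.7148]]

w_1 = (-2, 0, -1); ‖w_1‖ = 2.2361, so e_1 = (-0.8944, 0.0000, -0.4472).
e_1·w_2 = (-0.8944)·(-1) + 0.0000·2 + (-0.4472)·(-4) = 2.6833.
u_2 = w_2 − 2.6833·e_1 = (1.4000, 2.0000, -2.8000).
‖u_2‖ = 3.7148, so e_2 = (0.3769, 0.5384, -0.7537).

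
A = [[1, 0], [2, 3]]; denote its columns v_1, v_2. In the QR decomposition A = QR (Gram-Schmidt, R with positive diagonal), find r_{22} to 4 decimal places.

e_1 = v_1/‖v_1‖ = (1, 2)/2.2361 = (0.4472, 0.8944).
r_{12} = e_1·v_2 = 2.6833.
u_2 = v_2 − 2.6833·e_1 = (-1.2000, 0.6000).
r_{22} = ‖u_2‖ = 1.3416.

r_{22} = 1.3416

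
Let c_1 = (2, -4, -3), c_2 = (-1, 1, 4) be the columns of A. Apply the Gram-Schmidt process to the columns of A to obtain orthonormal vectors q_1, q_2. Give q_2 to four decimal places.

q_2 = (0.0924, -0.5675, 0.8182)

c_1 = (2, -4, -3); ‖c_1‖ = 5.3852, so q_1 = (0.3714, -0.7428, -0.5571).
q_1·c_2 = 0.3714·(-1) + (-0.7428)·1 + (-0.5571)·4 = -3.3425.
u_2 = c_2 + 3.3425·q_1 = (0.2414, -1.4828, 2.1379).
‖u_2‖ = 2.6130, so q_2 = (0.0924, -0.5675, 0.8182).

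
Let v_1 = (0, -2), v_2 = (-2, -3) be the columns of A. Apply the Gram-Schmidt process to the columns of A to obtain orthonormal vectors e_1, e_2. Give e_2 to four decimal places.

v_1 = (0, -2); ‖v_1‖ = 2.0000, so e_1 = (0.0000, -1.0000).
e_1·v_2 = 0.0000·(-2) + (-1.0000)·(-3) = 3.0000.
u_2 = v_2 − 3.0000·e_1 = (-2.0000, 0.0000).
‖u_2‖ = 2.0000, so e_2 = (-1.0000, 0.0000).

e_2 = (-1.0000, 0.0000)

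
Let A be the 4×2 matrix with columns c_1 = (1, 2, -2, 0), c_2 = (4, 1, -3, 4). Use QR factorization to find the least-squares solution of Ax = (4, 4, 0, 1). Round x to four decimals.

c_1 = (1, 2, -2, 0); ‖c_1‖ = 3.0000, so e_1 = (0.3333, 0.6667, -0.6667, 0.0000).
e_1·c_2 = 0.3333·4 + 0.6667·1 + (-0.6667)·(-3) + 0.0000·4 = 4.0000.
u_2 = c_2 − 4.0000·e_1 = (2.6667, -1.6667, -0.3333, 4.0000).
‖u_2‖ = 5.0990, so e_2 = (0.5230, -0.3269, -0.0654, 0.7845).
Qᵀb = (4.0000, 1.5689).
Back-substitute: x_2 = 1.5689/5.0990 = 0.3077.
x_1 = (4.0000 − 4.0000·0.3077)/3.0000 = 0.9231.

x = (0.9231, 0.3077)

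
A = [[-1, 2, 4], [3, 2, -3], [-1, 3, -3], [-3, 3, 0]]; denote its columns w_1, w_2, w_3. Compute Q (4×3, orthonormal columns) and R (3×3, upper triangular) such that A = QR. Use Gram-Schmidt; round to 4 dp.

Q = [[-0.2236, 0.3351, 0.8776], [0.6708, 0.6702, 0.0090], [-0.2236, 0.5445, -0.4613], [-0.6708, 0.3770, -0.1298]], R = [[4.4721, -1.7889, -2.2361], [0.0000, 4.7749, -2.3037], [0.0000, 0.0000, 4.8675]]

q_1 = w_1/‖w_1‖ = (-1, 3, -1, -3)/4.4721 = (-0.2236, 0.6708, -0.2236, -0.6708).
r_{12} = q_1·w_2 = -1.7889.
u_2 = w_2 + 1.7889·q_1 = (1.6000, 3.2000, 2.6000, 1.8000).
‖u_2‖ = 4.7749, so q_2 = (0.3351, 0.6702, 0.5445, 0.3770).
r_{13} = q_1·w_3 = -2.2361; r_{23} = q_2·w_3 = -2.3037.
u_3 = w_3 + 2.2361·q_1 + 2.3037·q_2 = (4.2719, 0.0439, -2.2456, -0.6316).
‖u_3‖ = 4.8675, so q_3 = (0.8776, 0.0090, -0.4613, -0.1298).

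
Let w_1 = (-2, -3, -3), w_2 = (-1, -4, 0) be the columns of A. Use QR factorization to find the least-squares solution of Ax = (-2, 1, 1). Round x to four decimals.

q_1 = w_1/‖w_1‖ = (-2, -3, -3)/4.6904 = (-0.4264, -0.6396, -0.6396).
r_{12} = q_1·w_2 = 2.9848.
u_2 = w_2 − 2.9848·q_1 = (0.2727, -2.0909, 1.9091).
‖u_2‖ = 2.8445, so q_2 = (0.0959, -0.7351, 0.6712).
Qᵀb = (-0.4264, -0.2557).
Back-substitute: x_2 = -0.2557/2.8445 = -0.0899.
x_1 = (-0.4264 − 2.9848·(-0.0899))/4.6904 = -0.0337.

x = (-0.0337, -0.0899)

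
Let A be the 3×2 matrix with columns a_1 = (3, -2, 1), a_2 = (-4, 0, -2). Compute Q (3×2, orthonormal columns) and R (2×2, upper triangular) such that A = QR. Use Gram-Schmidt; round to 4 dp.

Q = [[0.8018, -0.4082], [-0.5345, -0.8165], [0.2673, -0.4082]], R = [[3.7417, -3.7417], [0.0000, 2.4495]]

a_1 = (3, -2, 1); ‖a_1‖ = 3.7417, so q_1 = (0.8018, -0.5345, 0.2673).
q_1·a_2 = 0.8018·(-4) + (-0.5345)·0 + 0.2673·(-2) = -3.7417.
u_2 = a_2 + 3.7417·q_1 = (-1.0000, -2.0000, -1.0000).
‖u_2‖ = 2.4495, so q_2 = (-0.4082, -0.8165, -0.4082).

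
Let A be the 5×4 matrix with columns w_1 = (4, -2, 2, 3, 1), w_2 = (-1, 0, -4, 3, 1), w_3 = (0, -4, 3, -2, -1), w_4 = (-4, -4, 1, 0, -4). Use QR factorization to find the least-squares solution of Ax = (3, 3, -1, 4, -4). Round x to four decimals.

w_1 = (4, -2, 2, 3, 1); ‖w_1‖ = 5.8310, so e_1 = (0.6860, -0.3430, 0.3430, 0.5145, 0.1715).
e_1·w_2 = 0.6860·(-1) + (-0.3430)·0 + 0.3430·(-4) + 0.5145·3 + 0.1715·1 = -0.3430.
u_2 = w_2 + 0.3430·e_1 = (-0.7647, -0.1176, -3.8824, 3.1765, 1.0588).
‖u_2‖ = 5.1848, so e_2 = (-0.1475, -0.0227, -0.7488, 0.6126, 0.2042).
e_1·w_3 = 0.6860·0 + (-0.3430)·(-4) + 0.3430·3 + 0.5145·(-2) + 0.1715·(-1) = 1.2005; e_2·w_3 = (-0.1475)·0 + (-0.0227)·(-4) + (-0.7488)·3 + 0.6126·(-2) + 0.2042·(-1) = -3.5851.
u_3 = w_3 − 1.2005·e_1 + 3.5851·e_2 = (-1.3523, -3.6696, -0.0963, -0.4212, -0.4737).
‖u_3‖ = 3.9630, so e_3 = (-0.3412, -0.9260, -0.0243, -0.1063, -0.1195).
e_1·w_4 = 0.6860·(-4) + (-0.3430)·(-4) + 0.3430·1 + 0.5145·0 + 0.1715·(-4) = -1.7150; e_2·w_4 = (-0.1475)·(-4) + (-0.0227)·(-4) + (-0.7488)·1 + 0.6126·0 + 0.2042·(-4) = -0.8849; e_3·w_4 = (-0.3412)·(-4) + (-0.9260)·(-4) + (-0.0243)·1 + (-0.1063)·0 + (-0.1195)·(-4) = 5.5226.
u_4 = w_4 + 1.7150·e_1 + 0.8849·e_2 − 5.5226·e_3 = (-1.0696, 0.5053, 1.0598, 2.0115, -2.8650).
‖u_4‖ = 3.8441, so e_4 = (-0.2782, 0.1315, 0.2757, 0.5233, -0.7453).
Qᵀb = (2.0580, 1.8720, -3.7242, 4.3583).
Back-substitute: x_4 = 4.3583/3.8441 = 1.1338.
x_3 = (-3.7242 − 5.5226·1.1338)/3.9630 = -2.5197.
x_2 = (1.8720 + 3.5851·(-2.5197) + 0.8849·1.1338)/5.1848 = -1.1877.
x_1 = (2.0580 + 0.3430·(-1.1877) − 1.2005·(-2.5197) + 1.7150·1.1338)/5.8310 = 1.1353.

x = (1.1353, -1.1877, -2.5197, 1.1338)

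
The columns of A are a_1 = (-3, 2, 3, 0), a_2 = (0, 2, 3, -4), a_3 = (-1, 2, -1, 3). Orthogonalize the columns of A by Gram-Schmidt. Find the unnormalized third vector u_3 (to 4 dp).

u_3 = (0.6567, 2.1493, -0.7761, 0.4925)

a_1 = (-3, 2, 3, 0); ‖a_1‖ = 4.6904, so q_1 = (-0.6396, 0.4264, 0.6396, 0.0000).
q_1·a_2 = (-0.6396)·0 + 0.4264·2 + 0.6396·3 + 0.0000·(-4) = 2.7716.
u_2 = a_2 − 2.7716·q_1 = (1.7727, 0.8182, 1.2273, -4.0000).
‖u_2‖ = 4.6172, so q_2 = (0.3839, 0.1772, 0.2658, -0.8663).
q_1·a_3 = (-0.6396)·(-1) + 0.4264·2 + 0.6396·(-1) + 0.0000·3 = 0.8528; q_2·a_3 = 0.3839·(-1) + 0.1772·2 + 0.2658·(-1) + (-0.8663)·3 = -2.8943.
u_3 = a_3 − 0.8528·q_1 + 2.8943·q_2 = (0.6567, 2.1493, -0.7761, 0.4925).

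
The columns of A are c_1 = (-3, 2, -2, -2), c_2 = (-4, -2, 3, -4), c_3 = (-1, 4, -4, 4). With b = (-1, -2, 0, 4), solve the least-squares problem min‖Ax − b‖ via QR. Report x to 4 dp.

x = (-1.5140, 0.9914, 1.1710)

e_1 = c_1/‖c_1‖ = (-3, 2, -2, -2)/4.5826 = (-0.6547, 0.4364, -0.4364, -0.4364).
r_{12} = e_1·c_2 = 2.1822.
u_2 = c_2 − 2.1822·e_1 = (-2.5714, -2.9524, 3.9524, -3.0476).
‖u_2‖ = 6.3434, so e_2 = (-0.4054, -0.4654, 0.6231, -0.4804).
r_{13} = e_1·c_3 = 2.4004; r_{23} = e_2·c_3 = -5.8704.
u_3 = c_3 − 2.4004·e_1 + 5.8704·e_2 = (-1.8083, 0.2201, 0.7053, 2.2272).
‖u_3‖ = 2.9625, so e_3 = (-0.6104, 0.0743, 0.2381, 0.7518).
Qᵀb = (-1.9640, -0.5855, 3.4690).
Back-substitute: x_3 = 3.4690/2.9625 = 1.1710.
x_2 = (-0.5855 + 5.8704·1.1710)/6.3434 = 0.9914.
x_1 = (-1.9640 − 2.1822·0.9914 − 2.4004·1.1710)/4.5826 = -1.5140.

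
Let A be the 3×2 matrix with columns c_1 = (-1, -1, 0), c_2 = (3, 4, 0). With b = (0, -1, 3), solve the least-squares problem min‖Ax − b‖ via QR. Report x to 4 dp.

x = (-3.0000, -1.0000)

c_1 = (-1, -1, 0); ‖c_1‖ = 1.4142, so e_1 = (-0.7071, -0.7071, 0.0000).
e_1·c_2 = (-0.7071)·3 + (-0.7071)·4 + 0.0000·0 = -4.9497.
u_2 = c_2 + 4.9497·e_1 = (-0.5000, 0.5000, 0.0000).
‖u_2‖ = 0.7071, so e_2 = (-0.7071, 0.7071, 0.0000).
Qᵀb = (0.7071, -0.7071).
Back-substitute: x_2 = -0.7071/0.7071 = -1.0000.
x_1 = (0.7071 + 4.9497·(-1.0000))/1.4142 = -3.0000.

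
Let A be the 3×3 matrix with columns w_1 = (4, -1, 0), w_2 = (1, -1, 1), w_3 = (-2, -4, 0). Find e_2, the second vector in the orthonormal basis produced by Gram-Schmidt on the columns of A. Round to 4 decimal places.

e_2 = (-0.1427, -0.5708, 0.8086)

w_1 = (4, -1, 0); ‖w_1‖ = 4.1231, so e_1 = (0.9701, -0.2425, 0.0000).
e_1·w_2 = 0.9701·1 + (-0.2425)·(-1) + 0.0000·1 = 1.2127.
u_2 = w_2 − 1.2127·e_1 = (-0.1765, -0.7059, 1.0000).
‖u_2‖ = 1.2367, so e_2 = (-0.1427, -0.5708, 0.8086).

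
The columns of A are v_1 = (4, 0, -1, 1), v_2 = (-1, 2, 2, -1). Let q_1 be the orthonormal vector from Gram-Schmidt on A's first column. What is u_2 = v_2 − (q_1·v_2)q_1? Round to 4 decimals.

v_1 = (4, 0, -1, 1); ‖v_1‖ = 4.2426, so q_1 = (0.9428, 0.0000, -0.2357, 0.2357).
q_1·v_2 = 0.9428·(-1) + 0.0000·2 + (-0.2357)·2 + 0.2357·(-1) = -1.6499.
u_2 = v_2 + 1.6499·q_1 = (0.5556, 2.0000, 1.6111, -0.6111).

u_2 = (0.5556, 2.0000, 1.6111, -0.6111)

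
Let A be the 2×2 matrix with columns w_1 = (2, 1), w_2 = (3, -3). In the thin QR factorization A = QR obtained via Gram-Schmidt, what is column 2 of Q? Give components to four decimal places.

w_1 = (2, 1); ‖w_1‖ = 2.2361, so e_1 = (0.8944, 0.4472).
e_1·w_2 = 0.8944·3 + 0.4472·(-3) = 1.3416.
u_2 = w_2 − 1.3416·e_1 = (1.8000, -3.6000).
‖u_2‖ = 4.0249, so e_2 = (0.4472, -0.8944).

e_2 = (0.4472, -0.8944)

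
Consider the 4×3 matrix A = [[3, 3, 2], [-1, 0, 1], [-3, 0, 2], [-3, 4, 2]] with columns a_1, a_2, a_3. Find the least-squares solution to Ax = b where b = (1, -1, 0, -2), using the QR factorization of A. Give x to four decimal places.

e_1 = a_1/‖a_1‖ = (3, -1, -3, -3)/5.2915 = (0.5669, -0.1890, -0.5669, -0.5669).
r_{12} = e_1·a_2 = -0.5669.
u_2 = a_2 + 0.5669·e_1 = (3.3214, -0.1071, -0.3214, 3.6786).
‖u_2‖ = 4.9678, so e_2 = (0.6686, -0.0216, -0.0647, 0.7405).
r_{13} = e_1·a_3 = -1.3229; r_{23} = e_2·a_3 = 2.6672.
u_3 = a_3 + 1.3229·e_1 − 2.6672·e_2 = (0.9667, 0.8075, 1.4226, -0.7250).
‖u_3‖ = 2.0337, so e_3 = (0.4753, 0.3971, 0.6995, -0.3565).
Qᵀb = (1.8898, -0.7908, 0.7913).
Back-substitute: x_3 = 0.7913/2.0337 = 0.3891.
x_2 = (-0.7908 − 2.6672·0.3891)/4.9678 = -0.3681.
x_1 = (1.8898 + 0.5669·(-0.3681) + 1.3229·0.3891)/5.2915 = 0.4150.

x = (0.4150, -0.3681, 0.3891)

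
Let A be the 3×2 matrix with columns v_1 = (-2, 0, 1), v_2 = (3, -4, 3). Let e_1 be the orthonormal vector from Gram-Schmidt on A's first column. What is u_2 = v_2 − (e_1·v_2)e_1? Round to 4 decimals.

u_2 = (1.8000, -4.0000, 3.6000)

e_1 = v_1/‖v_1‖ = (-2, 0, 1)/2.2361 = (-0.8944, 0.0000, 0.4472).
r_{12} = e_1·v_2 = -1.3416.
u_2 = v_2 + 1.3416·e_1 = (1.8000, -4.0000, 3.6000).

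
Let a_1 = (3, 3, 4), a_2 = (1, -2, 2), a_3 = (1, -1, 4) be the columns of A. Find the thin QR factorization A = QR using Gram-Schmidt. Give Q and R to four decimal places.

Q = [[0.5145, 0.1944, -0.8352], [0.5145, -0.8492, 0.1193], [0.6860, 0.4911, 0.5369]], R = [[5.8310, 0.8575, 2.7440], [0.0000, 2.8748, 3.0078], [0.0000, 0.0000, 1.1931]]

a_1 = (3, 3, 4); ‖a_1‖ = 5.8310, so e_1 = (0.5145, 0.5145, 0.6860).
e_1·a_2 = 0.5145·1 + 0.5145·(-2) + 0.6860·2 = 0.8575.
u_2 = a_2 − 0.8575·e_1 = (0.5588, -2.4412, 1.4118).
‖u_2‖ = 2.8748, so e_2 = (0.1944, -0.8492, 0.4911).
e_1·a_3 = 0.5145·1 + 0.5145·(-1) + 0.6860·4 = 2.7440; e_2·a_3 = 0.1944·1 + (-0.8492)·(-1) + 0.4911·4 = 3.0078.
u_3 = a_3 − 2.7440·e_1 − 3.0078·e_2 = (-0.9964, 0.1423, 0.6406).
‖u_3‖ = 1.1931, so e_3 = (-0.8352, 0.1193, 0.5369).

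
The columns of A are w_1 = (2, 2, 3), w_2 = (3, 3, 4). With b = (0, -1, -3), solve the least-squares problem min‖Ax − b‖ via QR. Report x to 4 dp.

x = (-7.0000, 4.5000)

w_1 = (2, 2, 3); ‖w_1‖ = 4.1231, so q_1 = (0.4851, 0.4851, 0.7276).
q_1·w_2 = 0.4851·3 + 0.4851·3 + 0.7276·4 = 5.8209.
u_2 = w_2 − 5.8209·q_1 = (0.1765, 0.1765, -0.2353).
‖u_2‖ = 0.3430, so q_2 = (0.5145, 0.5145, -0.6860).
Qᵀb = (-2.6679, 1.5435).
Back-substitute: x_2 = 1.5435/0.3430 = 4.5000.
x_1 = (-2.6679 − 5.8209·4.5000)/4.1231 = -7.0000.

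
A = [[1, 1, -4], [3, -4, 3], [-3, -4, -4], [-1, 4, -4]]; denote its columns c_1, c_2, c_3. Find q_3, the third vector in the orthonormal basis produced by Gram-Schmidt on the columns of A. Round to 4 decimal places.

c_1 = (1, 3, -3, -1); ‖c_1‖ = 4.4721, so q_1 = (0.2236, 0.6708, -0.6708, -0.2236).
q_1·c_2 = 0.2236·1 + 0.6708·(-4) + (-0.6708)·(-4) + (-0.2236)·4 = -0.6708.
u_2 = c_2 + 0.6708·q_1 = (1.1500, -3.5500, -4.4500, 3.8500).
‖u_2‖ = 6.9678, so q_2 = (0.1650, -0.5095, -0.6387, 0.5525).
q_1·c_3 = 0.2236·(-4) + 0.6708·3 + (-0.6708)·(-4) + (-0.2236)·(-4) = 4.6957; q_2·c_3 = 0.1650·(-4) + (-0.5095)·3 + (-0.6387)·(-4) + 0.5525·(-4) = -1.8442.
u_3 = c_3 − 4.6957·q_1 + 1.8442·q_2 = (-4.7456, -1.0896, -2.0278, -1.9310).
‖u_3‖ = 5.6168, so q_3 = (-0.8449, -0.1940, -0.3610, -0.3438).

q_3 = (-0.8449, -0.1940, -0.3610, -0.3438)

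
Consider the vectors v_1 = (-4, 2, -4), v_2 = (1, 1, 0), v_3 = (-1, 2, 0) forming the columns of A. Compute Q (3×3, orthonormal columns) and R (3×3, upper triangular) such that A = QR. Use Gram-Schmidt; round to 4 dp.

e_1 = v_1/‖v_1‖ = (-4, 2, -4)/6.0000 = (-0.6667, 0.3333, -0.6667).
r_{12} = e_1·v_2 = -0.3333.
u_2 = v_2 + 0.3333·e_1 = (0.7778, 1.1111, -0.2222).
‖u_2‖ = 1.3744, so e_2 = (0.5659, 0.8085, -0.1617).
r_{13} = e_1·v_3 = 1.3333; r_{23} = e_2·v_3 = 1.0510.
u_3 = v_3 − 1.3333·e_1 − 1.0510·e_2 = (-0.7059, 0.7059, 1.0588).
‖u_3‖ = 1.4552, so e_3 = (-0.4851, 0.4851, 0.7276).

Q = [[-0.6667, 0.5659, -0.4851], [0.3333, 0.8085, 0.4851], [-0.6667, -0.1617, 0.7276]], R = [[6.0000, -0.3333, 1.3333], [0.0000, 1.3744, 1.0510], [0.0000, 0.0000, 1.4552]]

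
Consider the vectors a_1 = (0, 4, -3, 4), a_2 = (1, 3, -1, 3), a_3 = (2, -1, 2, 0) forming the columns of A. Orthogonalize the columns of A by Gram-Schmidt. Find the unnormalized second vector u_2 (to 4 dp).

u_2 = (1.0000, 0.3659, 0.9756, 0.3659)

a_1 = (0, 4, -3, 4); ‖a_1‖ = 6.4031, so e_1 = (0.0000, 0.6247, -0.4685, 0.6247).
e_1·a_2 = 0.0000·1 + 0.6247·3 + (-0.4685)·(-1) + 0.6247·3 = 4.2167.
u_2 = a_2 − 4.2167·e_1 = (1.0000, 0.3659, 0.9756, 0.3659).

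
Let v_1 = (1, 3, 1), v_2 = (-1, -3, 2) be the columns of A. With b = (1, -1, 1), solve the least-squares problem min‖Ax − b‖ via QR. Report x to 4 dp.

x = (0.2000, 0.4000)

e_1 = v_1/‖v_1‖ = (1, 3, 1)/3.3166 = (0.3015, 0.9045, 0.3015).
r_{12} = e_1·v_2 = -2.4121.
u_2 = v_2 + 2.4121·e_1 = (-0.2727, -0.8182, 2.7273).
‖u_2‖ = 2.8604, so e_2 = (-0.0953, -0.2860, 0.9535).
Qᵀb = (-0.3015, 1.1442).
Back-substitute: x_2 = 1.1442/2.8604 = 0.4000.
x_1 = (-0.3015 + 2.4121·0.4000)/3.3166 = 0.2000.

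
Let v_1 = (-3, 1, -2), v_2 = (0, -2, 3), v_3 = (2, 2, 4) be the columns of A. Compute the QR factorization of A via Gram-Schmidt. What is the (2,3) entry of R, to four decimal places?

v_1 = (-3, 1, -2); ‖v_1‖ = 3.7417, so q_1 = (-0.8018, 0.2673, -0.5345).
q_1·v_2 = (-0.8018)·0 + 0.2673·(-2) + (-0.5345)·3 = -2.1381.
u_2 = v_2 + 2.1381·q_1 = (-1.7143, -1.4286, 1.8571).
‖u_2‖ = 2.9032, so q_2 = (-0.5905, -0.4921, 0.6397).
r_{23} = q_2·v_3 = 0.3937.

r_{23} = 0.3937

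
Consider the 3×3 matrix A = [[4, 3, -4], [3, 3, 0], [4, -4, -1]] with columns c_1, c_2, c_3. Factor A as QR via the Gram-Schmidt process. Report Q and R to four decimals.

Q = [[0.6247, 0.4348, -0.6486], [0.4685, 0.4559, 0.7568], [0.6247, -0.7766, 0.0811]], R = [[6.4031, 0.7809, -3.1235], [0.0000, 5.7784, -0.9624], [0.0000, 0.0000, 2.5135]]

c_1 = (4, 3, 4); ‖c_1‖ = 6.4031, so e_1 = (0.6247, 0.4685, 0.6247).
e_1·c_2 = 0.6247·3 + 0.4685·3 + 0.6247·(-4) = 0.7809.
u_2 = c_2 − 0.7809·e_1 = (2.5122, 2.6341, -4.4878).
‖u_2‖ = 5.7784, so e_2 = (0.4348, 0.4559, -0.7766).
e_1·c_3 = 0.6247·(-4) + 0.4685·0 + 0.6247·(-1) = -3.1235; e_2·c_3 = 0.4348·(-4) + 0.4559·0 + (-0.7766)·(-1) = -0.9624.
u_3 = c_3 + 3.1235·e_1 + 0.9624·e_2 = (-1.6304, 1.9021, 0.2038).
‖u_3‖ = 2.5135, so e_3 = (-0.6486, 0.7568, 0.0811).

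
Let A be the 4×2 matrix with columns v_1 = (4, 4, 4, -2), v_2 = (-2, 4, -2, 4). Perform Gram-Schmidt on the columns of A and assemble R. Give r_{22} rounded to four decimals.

v_1 = (4, 4, 4, -2); ‖v_1‖ = 7.2111, so e_1 = (0.5547, 0.5547, 0.5547, -0.2774).
e_1·v_2 = 0.5547·(-2) + 0.5547·4 + 0.5547·(-2) + (-0.2774)·4 = -1.1094.
u_2 = v_2 + 1.1094·e_1 = (-1.3846, 4.6154, -1.3846, 3.6923).
r_{22} = ‖u_2‖ = 6.2265.

r_{22} = 6.2265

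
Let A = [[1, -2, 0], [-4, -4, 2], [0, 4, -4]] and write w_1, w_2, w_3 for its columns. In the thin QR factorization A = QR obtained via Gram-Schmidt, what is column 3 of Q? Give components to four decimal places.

e_3 = (-0.7845, -0.1961, -0.5883)

e_1 = w_1/‖w_1‖ = (1, -4, 0)/4.1231 = (0.2425, -0.9701, 0.0000).
r_{12} = e_1·w_2 = 3.3955.
u_2 = w_2 − 3.3955·e_1 = (-2.8235, -0.7059, 4.0000).
‖u_2‖ = 4.9468, so e_2 = (-0.5708, -0.1427, 0.8086).
r_{13} = e_1·w_3 = -1.9403; r_{23} = e_2·w_3 = -3.5198.
u_3 = w_3 + 1.9403·e_1 + 3.5198·e_2 = (-1.5385, -0.3846, -1.1538).
‖u_3‖ = 1.9612, so e_3 = (-0.7845, -0.1961, -0.5883).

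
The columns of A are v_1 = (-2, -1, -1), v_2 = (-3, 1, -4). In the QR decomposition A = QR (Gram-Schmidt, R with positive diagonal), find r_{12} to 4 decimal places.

v_1 = (-2, -1, -1); ‖v_1‖ = 2.4495, so e_1 = (-0.8165, -0.4082, -0.4082).
r_{12} = e_1·v_2 = 3.6742.

r_{12} = 3.6742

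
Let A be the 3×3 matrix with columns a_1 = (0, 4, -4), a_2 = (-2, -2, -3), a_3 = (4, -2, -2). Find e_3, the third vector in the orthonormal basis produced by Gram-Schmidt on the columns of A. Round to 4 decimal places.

a_1 = (0, 4, -4); ‖a_1‖ = 5.6569, so e_1 = (0.0000, 0.7071, -0.7071).
e_1·a_2 = 0.0000·(-2) + 0.7071·(-2) + (-0.7071)·(-3) = 0.7071.
u_2 = a_2 − 0.7071·e_1 = (-2.0000, -2.5000, -2.5000).
‖u_2‖ = 4.0620, so e_2 = (-0.4924, -0.6155, -0.6155).
e_1·a_3 = 0.0000·4 + 0.7071·(-2) + (-0.7071)·(-2) = 0.0000; e_2·a_3 = (-0.4924)·4 + (-0.6155)·(-2) + (-0.6155)·(-2) = 0.4924.
u_3 = a_3 + 0.0000·e_1 − 0.4924·e_2 = (4.2424, -1.6970, -1.6970).
‖u_3‖ = 4.8742, so e_3 = (0.8704, -0.3482, -0.3482).

e_3 = (0.8704, -0.3482, -0.3482)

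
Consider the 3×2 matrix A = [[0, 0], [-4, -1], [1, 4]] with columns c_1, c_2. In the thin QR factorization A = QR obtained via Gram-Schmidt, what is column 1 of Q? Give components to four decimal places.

e_1 = (0.0000, -0.9701, 0.2425)

e_1 = c_1/‖c_1‖ = (0, -4, 1)/4.1231 = (0.0000, -0.9701, 0.2425).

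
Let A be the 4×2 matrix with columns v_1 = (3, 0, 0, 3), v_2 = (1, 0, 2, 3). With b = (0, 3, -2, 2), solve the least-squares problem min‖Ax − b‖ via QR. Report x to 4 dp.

x = (0.5556, -0.3333)

v_1 = (3, 0, 0, 3); ‖v_1‖ = 4.2426, so q_1 = (0.7071, 0.0000, 0.0000, 0.7071).
q_1·v_2 = 0.7071·1 + 0.0000·0 + 0.0000·2 + 0.7071·3 = 2.8284.
u_2 = v_2 − 2.8284·q_1 = (-1.0000, 0.0000, 2.0000, 1.0000).
‖u_2‖ = 2.4495, so q_2 = (-0.4082, 0.0000, 0.8165, 0.4082).
Qᵀb = (1.4142, -0.8165).
Back-substitute: x_2 = -0.8165/2.4495 = -0.3333.
x_1 = (1.4142 − 2.8284·(-0.3333))/4.2426 = 0.5556.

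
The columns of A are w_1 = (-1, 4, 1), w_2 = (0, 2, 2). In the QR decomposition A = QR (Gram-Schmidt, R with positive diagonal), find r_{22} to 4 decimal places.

w_1 = (-1, 4, 1); ‖w_1‖ = 4.2426, so e_1 = (-0.2357, 0.9428, 0.2357).
e_1·w_2 = (-0.2357)·0 + 0.9428·2 + 0.2357·2 = 2.3570.
u_2 = w_2 − 2.3570·e_1 = (0.5556, -0.2222, 1.4444).
r_{22} = ‖u_2‖ = 1.5635.

r_{22} = 1.5635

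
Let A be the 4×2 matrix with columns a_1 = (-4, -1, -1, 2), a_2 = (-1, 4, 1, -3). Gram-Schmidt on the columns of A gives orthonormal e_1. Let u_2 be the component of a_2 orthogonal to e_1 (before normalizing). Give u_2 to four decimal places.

a_1 = (-4, -1, -1, 2); ‖a_1‖ = 4.6904, so e_1 = (-0.8528, -0.2132, -0.2132, 0.4264).
e_1·a_2 = (-0.8528)·(-1) + (-0.2132)·4 + (-0.2132)·1 + 0.4264·(-3) = -1.4924.
u_2 = a_2 + 1.4924·e_1 = (-2.2727, 3.6818, 0.6818, -2.3636).

u_2 = (-2.2727, 3.6818, 0.6818, -2.3636)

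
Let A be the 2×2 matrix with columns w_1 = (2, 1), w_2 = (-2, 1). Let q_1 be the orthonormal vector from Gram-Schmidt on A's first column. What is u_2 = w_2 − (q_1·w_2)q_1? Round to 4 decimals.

w_1 = (2, 1); ‖w_1‖ = 2.2361, so q_1 = (0.8944, 0.4472).
q_1·w_2 = 0.8944·(-2) + 0.4472·1 = -1.3416.
u_2 = w_2 + 1.3416·q_1 = (-0.8000, 1.6000).

u_2 = (-0.8000, 1.6000)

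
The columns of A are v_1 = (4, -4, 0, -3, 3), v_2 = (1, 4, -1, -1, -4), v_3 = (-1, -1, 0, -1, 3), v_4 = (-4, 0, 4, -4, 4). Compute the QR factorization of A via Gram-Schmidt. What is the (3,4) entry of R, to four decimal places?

q_1 = v_1/‖v_1‖ = (4, -4, 0, -3, 3)/7.0711 = (0.5657, -0.5657, 0.0000, -0.4243, 0.4243).
r_{12} = q_1·v_2 = -2.9698.
u_2 = v_2 + 2.9698·q_1 = (2.6800, 2.3200, -1.0000, -2.2600, -2.7400).
‖u_2‖ = 5.1166, so q_2 = (0.5238, 0.4534, -0.1954, -0.4417, -0.5355).
r_{13} = q_1·v_3 = 1.6971; r_{23} = q_2·v_3 = -2.1420.
u_3 = v_3 − 1.6971·q_1 + 2.1420·q_2 = (-0.8380, 0.9312, -0.4186, -1.2261, 1.1329).
‖u_3‖ = 2.1288, so q_3 = (-0.3937, 0.4375, -0.1967, -0.5760, 0.5322).
r_{34} = q_3·v_4 = 5.2208.

r_{34} = 5.2208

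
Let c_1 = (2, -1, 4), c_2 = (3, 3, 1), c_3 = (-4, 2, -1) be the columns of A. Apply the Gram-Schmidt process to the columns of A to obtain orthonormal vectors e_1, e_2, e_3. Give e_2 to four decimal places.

c_1 = (2, -1, 4); ‖c_1‖ = 4.5826, so e_1 = (0.4364, -0.2182, 0.8729).
e_1·c_2 = 0.4364·3 + (-0.2182)·3 + 0.8729·1 = 1.5275.
u_2 = c_2 − 1.5275·e_1 = (2.3333, 3.3333, -0.3333).
‖u_2‖ = 4.0825, so e_2 = (0.5715, 0.8165, -0.0816).

e_2 = (0.5715, 0.8165, -0.0816)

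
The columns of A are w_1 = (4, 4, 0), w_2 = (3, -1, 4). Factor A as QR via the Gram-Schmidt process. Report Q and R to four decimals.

w_1 = (4, 4, 0); ‖w_1‖ = 5.6569, so e_1 = (0.7071, 0.7071, 0.0000).
e_1·w_2 = 0.7071·3 + 0.7071·(-1) + 0.0000·4 = 1.4142.
u_2 = w_2 − 1.4142·e_1 = (2.0000, -2.0000, 4.0000).
‖u_2‖ = 4.8990, so e_2 = (0.4082, -0.4082, 0.8165).

Q = [[0.7071, 0.4082], [0.7071, -0.4082], [0.0000, 0.8165]], R = [[5.6569, 1.4142], [0.0000, 4.8990]]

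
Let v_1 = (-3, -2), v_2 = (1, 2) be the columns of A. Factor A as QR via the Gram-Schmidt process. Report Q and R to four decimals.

v_1 = (-3, -2); ‖v_1‖ = 3.6056, so e_1 = (-0.8321, -0.5547).
e_1·v_2 = (-0.8321)·1 + (-0.5547)·2 = -1.9415.
u_2 = v_2 + 1.9415·e_1 = (-0.6154, 0.9231).
‖u_2‖ = 1.1094, so e_2 = (-0.5547, 0.8321).

Q = [[-0.8321, -0.5547], [-0.5547, 0.8321]], R = [[3.6056, -1.9415], [0.0000, 1.1094]]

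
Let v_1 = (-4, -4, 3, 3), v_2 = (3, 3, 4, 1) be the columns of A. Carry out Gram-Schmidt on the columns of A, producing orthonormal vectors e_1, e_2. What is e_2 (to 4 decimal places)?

e_2 = (0.3946, 0.3946, 0.7858, 0.2665)

v_1 = (-4, -4, 3, 3); ‖v_1‖ = 7.0711, so e_1 = (-0.5657, -0.5657, 0.4243, 0.4243).
e_1·v_2 = (-0.5657)·3 + (-0.5657)·3 + 0.4243·4 + 0.4243·1 = -1.2728.
u_2 = v_2 + 1.2728·e_1 = (2.2800, 2.2800, 4.5400, 1.5400).
‖u_2‖ = 5.7775, so e_2 = (0.3946, 0.3946, 0.7858, 0.2665).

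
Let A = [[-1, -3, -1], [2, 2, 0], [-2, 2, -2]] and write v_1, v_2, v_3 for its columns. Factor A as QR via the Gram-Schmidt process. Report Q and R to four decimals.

v_1 = (-1, 2, -2); ‖v_1‖ = 3.0000, so e_1 = (-0.3333, 0.6667, -0.6667).
e_1·v_2 = (-0.3333)·(-3) + 0.6667·2 + (-0.6667)·2 = 1.0000.
u_2 = v_2 − 1.0000·e_1 = (-2.6667, 1.3333, 2.6667).
‖u_2‖ = 4.0000, so e_2 = (-0.6667, 0.3333, 0.6667).
e_1·v_3 = (-0.3333)·(-1) + 0.6667·0 + (-0.6667)·(-2) = 1.6667; e_2·v_3 = (-0.6667)·(-1) + 0.3333·0 + 0.6667·(-2) = -0.6667.
u_3 = v_3 − 1.6667·e_1 + 0.6667·e_2 = (-0.8889, -0.8889, -0.4444).
‖u_3‖ = 1.3333, so e_3 = (-0.6667, -0.6667, -0.3333).

Q = [[-0.3333, -0.6667, -0.6667], [0.6667, 0.3333, -0.6667], [-0.6667, 0.6667, -0.3333]], R = [[3.0000, 1.0000, 1.6667], [0.0000, 4.0000, -0.6667], [0.0000, 0.0000, 1.3333]]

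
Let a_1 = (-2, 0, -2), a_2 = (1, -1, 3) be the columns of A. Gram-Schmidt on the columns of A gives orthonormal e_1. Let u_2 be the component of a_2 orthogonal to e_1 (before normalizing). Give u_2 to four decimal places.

a_1 = (-2, 0, -2); ‖a_1‖ = 2.8284, so e_1 = (-0.7071, 0.0000, -0.7071).
e_1·a_2 = (-0.7071)·1 + 0.0000·(-1) + (-0.7071)·3 = -2.8284.
u_2 = a_2 + 2.8284·e_1 = (-1.0000, -1.0000, 1.0000).

u_2 = (-1.0000, -1.0000, 1.0000)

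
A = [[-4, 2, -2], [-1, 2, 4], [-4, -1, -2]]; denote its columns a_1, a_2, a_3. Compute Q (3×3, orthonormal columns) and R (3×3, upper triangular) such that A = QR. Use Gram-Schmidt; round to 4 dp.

Q = [[-0.6963, 0.4526, -0.5571], [-0.1741, 0.6465, 0.7428], [-0.6963, -0.6142, 0.3714]], R = [[5.7446, -1.0445, 2.0889], [0.0000, 2.8123, 2.9093], [0.0000, 0.0000, 3.3425]]

a_1 = (-4, -1, -4); ‖a_1‖ = 5.7446, so q_1 = (-0.6963, -0.1741, -0.6963).
q_1·a_2 = (-0.6963)·2 + (-0.1741)·2 + (-0.6963)·(-1) = -1.0445.
u_2 = a_2 + 1.0445·q_1 = (1.2727, 1.8182, -1.7273).
‖u_2‖ = 2.8123, so q_2 = (0.4526, 0.6465, -0.6142).
q_1·a_3 = (-0.6963)·(-2) + (-0.1741)·4 + (-0.6963)·(-2) = 2.0889; q_2·a_3 = 0.4526·(-2) + 0.6465·4 + (-0.6142)·(-2) = 2.9093.
u_3 = a_3 − 2.0889·q_1 − 2.9093·q_2 = (-1.8621, 2.4828, 1.2414).
‖u_3‖ = 3.3425, so q_3 = (-0.5571, 0.7428, 0.3714).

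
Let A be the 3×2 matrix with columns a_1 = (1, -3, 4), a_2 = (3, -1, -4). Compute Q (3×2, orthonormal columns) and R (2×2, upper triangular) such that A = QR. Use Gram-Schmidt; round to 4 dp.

a_1 = (1, -3, 4); ‖a_1‖ = 5.0990, so q_1 = (0.1961, -0.5883, 0.7845).
q_1·a_2 = 0.1961·3 + (-0.5883)·(-1) + 0.7845·(-4) = -1.9612.
u_2 = a_2 + 1.9612·q_1 = (3.3846, -2.1538, -2.4615).
‖u_2‖ = 4.7068, so q_2 = (0.7191, -0.4576, -0.5230).

Q = [[0.1961, 0.7191], [-0.5883, -0.4576], [0.7845, -0.5230]], R = [[5.0990, -1.9612], [0.0000, 4.7068]]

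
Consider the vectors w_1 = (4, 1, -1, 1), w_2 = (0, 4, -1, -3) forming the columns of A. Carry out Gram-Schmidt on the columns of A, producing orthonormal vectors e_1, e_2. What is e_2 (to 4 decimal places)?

e_2 = (-0.0829, 0.7669, -0.1762, -0.6115)

w_1 = (4, 1, -1, 1); ‖w_1‖ = 4.3589, so e_1 = (0.9177, 0.2294, -0.2294, 0.2294).
e_1·w_2 = 0.9177·0 + 0.2294·4 + (-0.2294)·(-1) + 0.2294·(-3) = 0.4588.
u_2 = w_2 − 0.4588·e_1 = (-0.4211, 3.8947, -0.8947, -3.1053).
‖u_2‖ = 5.0783, so e_2 = (-0.0829, 0.7669, -0.1762, -0.6115).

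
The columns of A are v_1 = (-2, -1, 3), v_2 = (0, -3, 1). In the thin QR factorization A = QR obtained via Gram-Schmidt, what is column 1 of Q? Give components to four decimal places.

v_1 = (-2, -1, 3); ‖v_1‖ = 3.7417, so q_1 = (-0.5345, -0.2673, 0.8018).

q_1 = (-0.5345, -0.2673, 0.8018)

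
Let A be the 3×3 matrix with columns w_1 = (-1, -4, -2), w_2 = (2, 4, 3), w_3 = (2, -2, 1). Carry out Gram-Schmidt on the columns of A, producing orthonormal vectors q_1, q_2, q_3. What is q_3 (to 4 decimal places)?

q_3 = (0.6963, 0.1741, -0.6963)

q_1 = w_1/‖w_1‖ = (-1, -4, -2)/4.5826 = (-0.2182, -0.8729, -0.4364).
r_{12} = q_1·w_2 = -5.2372.
u_2 = w_2 + 5.2372·q_1 = (0.8571, -0.5714, 0.7143).
‖u_2‖ = 1.2536, so q_2 = (0.6838, -0.4558, 0.5698).
r_{13} = q_1·w_3 = 0.8729; r_{23} = q_2·w_3 = 2.8490.
u_3 = w_3 − 0.8729·q_1 − 2.8490·q_2 = (0.2424, 0.0606, -0.2424).
‖u_3‖ = 0.3482, so q_3 = (0.6963, 0.1741, -0.6963).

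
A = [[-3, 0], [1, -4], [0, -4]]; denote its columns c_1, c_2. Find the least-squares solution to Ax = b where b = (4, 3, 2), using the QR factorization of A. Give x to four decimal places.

x = (-1.2105, -0.7763)

c_1 = (-3, 1, 0); ‖c_1‖ = 3.1623, so q_1 = (-0.9487, 0.3162, 0.0000).
q_1·c_2 = (-0.9487)·0 + 0.3162·(-4) + 0.0000·(-4) = -1.2649.
u_2 = c_2 + 1.2649·q_1 = (-1.2000, -3.6000, -4.0000).
‖u_2‖ = 5.5136, so q_2 = (-0.2176, -0.6529, -0.7255).
Qᵀb = (-2.8460, -4.2803).
Back-substitute: x_2 = -4.2803/5.5136 = -0.7763.
x_1 = (-2.8460 + 1.2649·(-0.7763))/3.1623 = -1.2105.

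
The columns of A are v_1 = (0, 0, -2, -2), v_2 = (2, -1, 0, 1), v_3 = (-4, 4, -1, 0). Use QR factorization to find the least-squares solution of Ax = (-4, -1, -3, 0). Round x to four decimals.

x = (0.5645, -0.5054, 0.2366)

v_1 = (0, 0, -2, -2); ‖v_1‖ = 2.8284, so e_1 = (0.0000, 0.0000, -0.7071, -0.7071).
e_1·v_2 = 0.0000·2 + 0.0000·(-1) + (-0.7071)·0 + (-0.7071)·1 = -0.7071.
u_2 = v_2 + 0.7071·e_1 = (2.0000, -1.0000, -0.5000, 0.5000).
‖u_2‖ = 2.3452, so e_2 = (0.8528, -0.4264, -0.2132, 0.2132).
e_1·v_3 = 0.0000·(-4) + 0.0000·4 + (-0.7071)·(-1) + (-0.7071)·0 = 0.7071; e_2·v_3 = 0.8528·(-4) + (-0.4264)·4 + (-0.2132)·(-1) + 0.2132·0 = -4.9036.
u_3 = v_3 − 0.7071·e_1 + 4.9036·e_2 = (0.1818, 1.9091, -1.5455, 1.5455).
‖u_3‖ = 2.9077, so e_3 = (0.0625, 0.6566, -0.5315, 0.5315).
Qᵀb = (2.1213, -2.3452, 0.6878).
Back-substitute: x_3 = 0.6878/2.9077 = 0.2366.
x_2 = (-2.3452 + 4.9036·0.2366)/2.3452 = -0.5054.
x_1 = (2.1213 + 0.7071·(-0.5054) − 0.7071·0.2366)/2.8284 = 0.5645.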